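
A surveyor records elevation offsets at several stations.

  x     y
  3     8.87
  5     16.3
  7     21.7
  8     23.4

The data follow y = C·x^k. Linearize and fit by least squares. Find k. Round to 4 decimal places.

k = 1.0016

Let Y = ln y. Fitting Y = k·ln x + ln C by least squares:
Σln x = 6.7334, Σ(ln x)² = 11.9079, Σln y = 11.2039, Σln x·ln y = 19.4342.
Equations: 11.9079·k + 6.7334·ln C = 19.4342;  6.7334·k + 4·ln C = 11.2039.
Slope k = (n·Σln x·ln y − Σln x·Σln y)/(n·Σ(ln x)² − (Σln x)²) = (4·19.4342 − 6.7334·11.2039)/2.2928 = 1.00165; ln C = (Σln y − k·Σln x)/n = 1.11484.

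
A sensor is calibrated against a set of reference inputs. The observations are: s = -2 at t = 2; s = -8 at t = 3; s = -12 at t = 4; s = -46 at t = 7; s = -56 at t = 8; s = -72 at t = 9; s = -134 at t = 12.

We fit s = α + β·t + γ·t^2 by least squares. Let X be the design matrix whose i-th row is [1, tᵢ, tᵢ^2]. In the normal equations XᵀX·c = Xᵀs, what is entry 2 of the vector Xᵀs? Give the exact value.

-3102

Entry 2 ↔ basis t, so (Xᵀs)_{2} = Σᵢ (t)·sᵢ = (2)·(-2) + (3)·(-8) + (4)·(-12) + (7)·(-46) + (8)·(-56) + (9)·(-72) + (12)·(-134) = -3102.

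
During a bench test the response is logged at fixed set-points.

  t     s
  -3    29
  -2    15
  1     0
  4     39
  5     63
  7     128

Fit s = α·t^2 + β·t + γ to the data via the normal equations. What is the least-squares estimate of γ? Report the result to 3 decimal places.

γ = -0.594

Normal-equation sums: Σt^2·t^2 = 3380, Σt^2·t = 498, Σt^2 = 104, Σt·t = 104, Σt = 12, Σ1 = 6.
Moment sums: Σt^2·s = 8792, Σt·s = 1250, Σs = 274.
XᵀX·[α, β, γ]ᵀ = Xᵀs becomes [[3380, 498, 104]; [498, 104, 12]; [104, 12, 6]]·[α, β, γ]ᵀ = [8792, 1250, 274]ᵀ.
Solving the 3×3 system (Gaussian elimination) gives α = 17975/6313, β = -48814/31565, γ = -18737/31565.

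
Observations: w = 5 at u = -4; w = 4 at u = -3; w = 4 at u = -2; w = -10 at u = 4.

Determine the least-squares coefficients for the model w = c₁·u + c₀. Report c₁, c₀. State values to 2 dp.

The normal system MᵀM·[c₁, c₀]ᵀ = Mᵀw is [[45, -5]; [-5, 4]]·[c₁, c₀]ᵀ = [-80, 3]ᵀ.
Eliminating c₀: 4·(row 1) − (-5)·(row 2) gives 155·c₁ = 4·(-80) − (-5)·3 = -305, so c₁ = -61/31.
Then c₀ = (3 − (-5)·(-61/31))/4 = -53/31.

c₁ = -1.97, c₀ = -1.71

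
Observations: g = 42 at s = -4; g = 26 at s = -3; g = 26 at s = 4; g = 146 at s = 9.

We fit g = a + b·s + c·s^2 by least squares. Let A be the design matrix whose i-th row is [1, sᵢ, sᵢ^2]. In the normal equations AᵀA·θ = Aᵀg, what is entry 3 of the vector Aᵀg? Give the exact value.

13148

Entry 3 ↔ basis s^2, so (Aᵀg)_{3} = Σᵢ (s^2)·gᵢ = (16)·(42) + (9)·(26) + (16)·(26) + (81)·(146) = 13148.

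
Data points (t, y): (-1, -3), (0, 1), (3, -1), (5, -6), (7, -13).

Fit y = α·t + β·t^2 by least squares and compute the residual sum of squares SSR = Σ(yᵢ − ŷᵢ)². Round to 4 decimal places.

MᵀM·[α, β]ᵀ = Mᵀy reads: 84·α + 494·β = -121;  494·α + 3108·β = -799.
(Σt·t = 84, Σt·t^2 = 494, Σt^2·t^2 = 3108, Σt·y = -121, Σt^2·y = -799.)
Eliminating β: 3108·(row 1) − 494·(row 2) gives 17036·α = 3108·(-121) − 494·(-799) = 18638, so α = 9319/8518.
Then β = ((-799) − 494·(9319/8518))/3108 = -3671/8518.
Residuals: -6282/4259, 1, -1718/4259, -2964/4259, 1956/4259; SSR = 17179/4259.

SSR = 4.0336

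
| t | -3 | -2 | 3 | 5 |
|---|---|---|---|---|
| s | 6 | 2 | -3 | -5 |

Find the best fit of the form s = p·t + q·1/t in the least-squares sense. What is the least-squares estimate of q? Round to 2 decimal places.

q = -1.36

Setting ∂/∂p … = 0 gives: 47·p + 4·q = -56;  4·p + (461/900)·q = -5.
Determinant 47·(461/900) − 4² = 7267/900.
p = ((-56)·(461/900) − 4·(-5))/(7267/900) = -7816/7267; q = (47·(-5) − 4·(-56))/(7267/900) = -9900/7267.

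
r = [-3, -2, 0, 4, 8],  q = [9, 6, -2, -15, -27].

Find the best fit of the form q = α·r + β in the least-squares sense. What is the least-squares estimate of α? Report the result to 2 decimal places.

Sums needed: Σr·r = 93, Σr = 7, Σ1 = 5.
Moment sums: Σr·q = -315, Σq = -29.
Eliminating β: 5·(row 1) − 7·(row 2) gives 416·α = 5·(-315) − 7·(-29) = -1372, so α = -343/104.
Then β = ((-29) − 7·(-343/104))/5 = -123/104.

α = -3.30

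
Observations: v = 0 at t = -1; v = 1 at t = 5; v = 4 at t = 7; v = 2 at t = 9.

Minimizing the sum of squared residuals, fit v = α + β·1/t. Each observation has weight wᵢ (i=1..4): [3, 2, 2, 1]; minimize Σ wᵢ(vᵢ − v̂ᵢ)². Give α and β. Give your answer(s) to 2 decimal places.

α = 2.05, β = 2.01

The normal system XᵀWX·[α, β]ᵀ = XᵀWv is [[8, -694/315]; [-694/315, 310888/99225]]·[α, β]ᵀ = [12, 556/315]ᵀ.
det = 8·(310888/99225) − (-694/315)² = 2005468/99225.
α = (12·(310888/99225) − (-694/315)·(556/315))/(2005468/99225) = 1029130/501367; β = (8·(556/315) − (-694/315)·12)/(2005468/99225) = 1006110/501367.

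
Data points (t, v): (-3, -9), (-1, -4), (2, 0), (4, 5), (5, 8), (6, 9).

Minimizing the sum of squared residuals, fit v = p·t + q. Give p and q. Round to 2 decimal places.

Forming MᵀM = [[91, 13]; [13, 6]] and Mᵀv = [145, 9]ᵀ gives MᵀM·[p, q]ᵀ = Mᵀv.
Determinant 91·6 − 13² = 377.
p = (145·6 − 13·9)/377 = 753/377; q = (91·9 − 13·145)/377 = -82/29.

p = 2.00, q = -2.83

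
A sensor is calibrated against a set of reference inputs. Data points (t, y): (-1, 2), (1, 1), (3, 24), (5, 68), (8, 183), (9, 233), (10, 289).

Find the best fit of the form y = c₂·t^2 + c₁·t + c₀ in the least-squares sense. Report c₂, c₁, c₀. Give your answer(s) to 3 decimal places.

c₂ = 2.984, c₁ = -0.812, c₀ = -1.436

From the data, Σt^2·t^2 = 21365, Σt^2·t = 2393, Σt^2 = 281, Σt·t = 281, Σt = 35, Σ1 = 7.
For Mᵀy: Σt^2·y = 61404, Σt·y = 6862, Σy = 800.
MᵀM·[c₂, c₁, c₀]ᵀ = Mᵀy becomes [[21365, 2393, 281]; [2393, 281, 35]; [281, 35, 7]]·[c₂, c₁, c₀]ᵀ = [61404, 6862, 800]ᵀ.
Row-reducing yields c₂ = 484844/162489, c₁ = -131909/162489, c₀ = -77769/54163.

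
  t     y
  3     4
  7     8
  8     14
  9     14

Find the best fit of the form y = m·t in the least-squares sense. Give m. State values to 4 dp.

m = 1.5074

Normal-equation sums: Σt·t = 203.
For Xᵀy: Σt·y = 306.
m = 306/203 = 1.50739.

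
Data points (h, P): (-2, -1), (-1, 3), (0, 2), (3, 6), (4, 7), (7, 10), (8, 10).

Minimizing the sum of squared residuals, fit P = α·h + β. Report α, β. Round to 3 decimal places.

Entries of MᵀM: Σh·h = 143, Σh = 19, Σ1 = 7.
Right-hand side: Σh·P = 195, ΣP = 37.
So MᵀM·[α, β]ᵀ = MᵀP: [[143, 19]; [19, 7]]·[α, β]ᵀ = [195, 37]ᵀ.
Δ = 143·7 − 19² = 640.
α = (195·7 − 19·37)/640 = 331/320; β = (143·37 − 19·195)/640 = 793/320.

α = 1.034, β = 2.478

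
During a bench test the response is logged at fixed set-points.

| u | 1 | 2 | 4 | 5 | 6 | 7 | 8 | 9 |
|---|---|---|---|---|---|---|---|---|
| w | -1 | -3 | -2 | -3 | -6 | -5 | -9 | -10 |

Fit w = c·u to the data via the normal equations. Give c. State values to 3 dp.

Compute the Gram sums: Σu·u = 276.
Right-hand side: Σu·w = -263.
XᵀX·[c]ᵀ = Xᵀw becomes [[276]]·[c]ᵀ = [-263]ᵀ.
Hence c = -263 / 276 ≈ -0.952899.

c = -0.953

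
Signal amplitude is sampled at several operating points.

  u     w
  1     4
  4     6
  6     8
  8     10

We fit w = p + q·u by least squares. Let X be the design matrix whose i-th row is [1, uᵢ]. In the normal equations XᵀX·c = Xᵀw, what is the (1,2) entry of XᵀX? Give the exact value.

Row 1 ↔ basis 1, column 2 ↔ basis u, so (XᵀX)_{1,2} = Σᵢ u = (1)·(1) + (1)·(4) + (1)·(6) + (1)·(8) = 19.

19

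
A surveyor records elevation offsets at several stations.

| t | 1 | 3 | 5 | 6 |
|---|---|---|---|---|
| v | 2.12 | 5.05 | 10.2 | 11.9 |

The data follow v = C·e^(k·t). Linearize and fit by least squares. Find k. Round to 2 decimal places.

k = 0.35

With ln vᵢ as the transformed response and tᵢ as the regressor:
Σt = 15.0000, Σ(t)² = 71.0000, Σln v = 7.1697, Σt·ln v = 32.0807.
Equations: 71.0000·k + 15.0000·ln C = 32.0807;  15.0000·k + 4·ln C = 7.1697.
Solving (det = 59.0000): k = 0.35215, ln C = 0.47186.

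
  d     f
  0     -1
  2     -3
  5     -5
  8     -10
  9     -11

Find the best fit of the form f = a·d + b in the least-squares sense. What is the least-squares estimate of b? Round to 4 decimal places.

Entries of AᵀA: Σd·d = 174, Σd = 24, Σ1 = 5.
For Aᵀf: Σd·f = -210, Σf = -30.
So AᵀA·[a, b]ᵀ = Aᵀf: [[174, 24]; [24, 5]]·[a, b]ᵀ = [-210, -30]ᵀ.
Determinant 174·5 − 24² = 294.
a = ((-210)·5 − 24·(-30))/294 = -55/49; b = (174·(-30) − 24·(-210))/294 = -30/49.

b = -0.6122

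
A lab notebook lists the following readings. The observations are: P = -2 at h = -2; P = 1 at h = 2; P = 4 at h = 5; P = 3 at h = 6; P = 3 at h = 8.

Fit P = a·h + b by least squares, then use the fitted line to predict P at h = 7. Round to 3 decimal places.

Sums needed: Σh·h = 133, Σh = 19, Σ1 = 5.
Right-hand side: Σh·P = 68, ΣP = 9.
det = 133·5 − 19² = 304.
a = (68·5 − 19·9)/304 = 169/304; b = (133·9 − 19·68)/304 = -5/16.
At h = 7: P̂ = (169/304)·(7) + (-5/16)·(1) = 68/19.

P̂ = 3.579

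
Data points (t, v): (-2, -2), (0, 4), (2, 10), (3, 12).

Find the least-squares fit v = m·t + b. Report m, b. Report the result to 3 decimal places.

m = 2.847, b = 3.864

Forming XᵀX = [[17, 3]; [3, 4]] and Xᵀv = [60, 24]ᵀ gives XᵀX·[m, b]ᵀ = Xᵀv.
Eliminating b: 4·(row 1) − 3·(row 2) gives 59·m = 4·60 − 3·24 = 168, so m = 168/59.
Then b = (24 − 3·(168/59))/4 = 228/59.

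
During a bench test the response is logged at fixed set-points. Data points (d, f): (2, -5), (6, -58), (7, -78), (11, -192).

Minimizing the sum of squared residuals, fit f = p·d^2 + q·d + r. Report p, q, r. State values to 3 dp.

p = -1.525, q = -0.943, r = 2.944

The normal system AᵀA·[p, q, r]ᵀ = Aᵀf is [[18354, 1898, 210]; [1898, 210, 26]; [210, 26, 4]]·[p, q, r]ᵀ = [-29162, -3016, -333]ᵀ.
Solving the 3×3 system (Gaussian elimination) gives p = -61/40, q = -1547/1640, r = 1207/410.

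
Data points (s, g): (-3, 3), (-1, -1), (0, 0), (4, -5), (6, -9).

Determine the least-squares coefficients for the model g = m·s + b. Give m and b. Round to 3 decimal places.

m = -1.234, b = -0.920

Normal-equation sums: Σs·s = 62, Σs = 6, Σ1 = 5.
Moment sums: Σs·g = -82, Σg = -12.
Eliminating b: 5·(row 1) − 6·(row 2) gives 274·m = 5·(-82) − 6·(-12) = -338, so m = -169/137.
Then b = ((-12) − 6·(-169/137))/5 = -126/137.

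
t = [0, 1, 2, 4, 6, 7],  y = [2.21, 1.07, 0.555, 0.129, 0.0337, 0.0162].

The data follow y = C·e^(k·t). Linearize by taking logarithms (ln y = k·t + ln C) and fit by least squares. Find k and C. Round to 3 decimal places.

k = -0.700, C = 2.194

Taking logs, ln y = k·t + ln C, so regress ln y on t.
XᵀX = [[106.0000, 20.0000]; [20.0000, 6]], rhs = [-58.5024, -9.2891]ᵀ  (here Σt = 20.0000, Σ(t)² = 106.0000, Σln y = -9.2891, Σt·ln y = -58.5024).
Slope k = (n·Σt·ln y − Σt·Σln y)/(n·Σ(t)² − (Σt)²) = (6·-58.5024 − 20.0000·-9.2891)/236.0000 = -0.70014; ln C = (Σln y − k·Σt)/n = 0.78562, so C = exp(0.78562) = 2.19377.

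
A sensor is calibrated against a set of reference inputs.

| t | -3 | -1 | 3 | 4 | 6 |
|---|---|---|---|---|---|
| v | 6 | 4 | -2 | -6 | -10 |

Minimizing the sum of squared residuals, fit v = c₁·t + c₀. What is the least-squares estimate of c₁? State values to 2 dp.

c₁ = -1.78

Entries of XᵀX: Σt·t = 71, Σt = 9, Σ1 = 5.
And Σt·v = -112, Σv = -8.
So XᵀX·[c₁, c₀]ᵀ = Xᵀv: [[71, 9]; [9, 5]]·[c₁, c₀]ᵀ = [-112, -8]ᵀ.
Determinant 71·5 − 9² = 274.
c₁ = ((-112)·5 − 9·(-8))/274 = -244/137; c₀ = (71·(-8) − 9·(-112))/274 = 220/137.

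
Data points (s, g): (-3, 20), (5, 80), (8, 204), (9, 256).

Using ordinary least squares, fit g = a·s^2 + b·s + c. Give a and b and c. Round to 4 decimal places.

a = 3.0440, b = 1.4452, c = -3.0822

Compute the Gram sums: Σs^2·s^2 = 11363, Σs^2·s = 1339, Σs^2 = 179, Σs·s = 179, Σs = 19, Σ1 = 4.
And Σs^2·g = 35972, Σs·g = 4276, Σg = 560.
Inverting the 3×3 Gram matrix, [a, b, c]ᵀ = [2977/978, 7067/4890, -2512/815]ᵀ.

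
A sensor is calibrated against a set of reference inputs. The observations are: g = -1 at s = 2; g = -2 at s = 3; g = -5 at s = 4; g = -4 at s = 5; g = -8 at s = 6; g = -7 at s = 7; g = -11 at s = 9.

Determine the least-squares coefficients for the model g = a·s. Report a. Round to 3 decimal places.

a = -1.109

From the data, Σs·s = 220.
Moment sums: Σs·g = -244.
a = (-244)/220 = -1.10909.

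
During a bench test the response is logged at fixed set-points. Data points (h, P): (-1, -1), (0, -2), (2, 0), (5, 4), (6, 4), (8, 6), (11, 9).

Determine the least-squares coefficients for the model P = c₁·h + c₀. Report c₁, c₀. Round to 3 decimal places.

c₁ = 0.910, c₀ = -1.171

From the data, Σh·h = 251, Σh = 31, Σ1 = 7.
Right-hand side: Σh·P = 192, ΣP = 20.
So XᵀX·[c₁, c₀]ᵀ = XᵀP: [[251, 31]; [31, 7]]·[c₁, c₀]ᵀ = [192, 20]ᵀ.
det = 251·7 − 31² = 796.
c₁ = (192·7 − 31·20)/796 = 181/199; c₀ = (251·20 − 31·192)/796 = -233/199.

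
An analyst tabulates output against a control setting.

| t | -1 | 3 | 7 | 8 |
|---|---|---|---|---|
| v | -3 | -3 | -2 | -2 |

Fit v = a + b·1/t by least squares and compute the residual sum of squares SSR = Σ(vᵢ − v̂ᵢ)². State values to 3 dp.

Setting ∂/∂a … = 0 gives: 4·a + (-67/168)·b = -10;  (-67/168)·a + (32377/28224)·b = 41/28.
(Σ1 = 4, Σ1/t = -67/168, Σ1/t·1/t = 32377/28224, Σv = -10, Σ1/t·v = 41/28.)
det = 4·(32377/28224) − (-67/168)² = 13891/3136.
a = ((-10)·(32377/28224) − (-67/168)·(41/28))/(13891/3136) = -307288/125019; b = (4·(41/28) − (-67/168)·(-10))/(13891/3136) = 17584/41673.
Residuals: -15017/125019, -28451/41673, 49714/125019, 50656/125019; SSR = 100370/125019.

SSR = 0.803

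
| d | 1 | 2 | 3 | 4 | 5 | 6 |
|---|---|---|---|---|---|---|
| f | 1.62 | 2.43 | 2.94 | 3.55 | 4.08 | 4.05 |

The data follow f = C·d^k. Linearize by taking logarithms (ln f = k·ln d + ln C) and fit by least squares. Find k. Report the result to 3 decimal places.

Taking logs, ln f = k·ln d + ln C, so regress ln f on ln d.
Σln d = 6.5793, Σ(ln d)² = 9.4099, Σln f = 6.5205, Σln d·ln f = 8.3257.
Equations: 9.4099·k + 6.5793·ln C = 8.3257;  6.5793·k + 6·ln C = 6.5205.
Δ = 9.4099·6 − (6.5793)² = 13.1729; k = (8.3257·6 − 6.5793·6.5205)/13.1729 = 0.53553, ln C = (9.4099·6.5205 − 6.5793·8.3257)/13.1729 = 0.49951.

k = 0.536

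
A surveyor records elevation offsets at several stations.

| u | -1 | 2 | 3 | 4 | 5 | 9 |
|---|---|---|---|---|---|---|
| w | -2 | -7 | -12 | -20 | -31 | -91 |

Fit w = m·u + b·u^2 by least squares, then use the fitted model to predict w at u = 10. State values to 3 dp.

Forming AᵀA = [[136, 952]; [952, 7540]] and Aᵀw = [-1102, -8604]ᵀ gives AᵀA·[m, b]ᵀ = Aᵀw.
Δ = 136·7540 − 952² = 119136.
m = ((-1102)·7540 − 952·(-8604))/119136 = -14759/14892; b = (136·(-8604) − 952·(-1102))/119136 = -445/438.
At u = 10: ŵ = (-14759/14892)·(10) + (-445/438)·(100) = -276765/2482.

ŵ = -111.509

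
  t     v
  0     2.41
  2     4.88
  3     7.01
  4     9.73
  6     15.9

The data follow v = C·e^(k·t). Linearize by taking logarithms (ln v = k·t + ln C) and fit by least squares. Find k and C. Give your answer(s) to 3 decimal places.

k = 0.318, C = 2.555

Let Y = ln v. Fitting Y = k·t + ln C by least squares:
Σt = 15.0000, Σ(t)² = 65.0000, Σln v = 9.4536, Σt·ln v = 34.7111.
Equations: 65.0000·k + 15.0000·ln C = 34.7111;  15.0000·k + 5·ln C = 9.4536.
Solving (det = 100.0000): k = 0.31751, ln C = 0.93821, so C = exp(0.93821) = 2.55539.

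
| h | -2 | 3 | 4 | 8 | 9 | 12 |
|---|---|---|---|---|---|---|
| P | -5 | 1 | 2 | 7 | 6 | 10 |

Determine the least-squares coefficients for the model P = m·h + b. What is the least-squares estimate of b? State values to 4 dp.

Normal-equation sums: Σh·h = 318, Σh = 34, Σ1 = 6.
And Σh·P = 251, ΣP = 21.
Normal equations: [[318, 34]; [34, 6]]·[m, b]ᵀ = [251, 21]ᵀ.
Determinant 318·6 − 34² = 752.
m = (251·6 − 34·21)/752 = 99/94; b = (318·21 − 34·251)/752 = -116/47.

b = -2.4681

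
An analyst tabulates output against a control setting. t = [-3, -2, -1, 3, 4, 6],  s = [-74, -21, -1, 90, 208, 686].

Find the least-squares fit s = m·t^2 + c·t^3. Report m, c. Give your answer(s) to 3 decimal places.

m = 0.878, c = 3.030

Compute the Gram sums: Σt^2·t^2 = 1731, Σt^2·t^3 = 8767, Σt^3·t^3 = 52275.
Right-hand side: Σt^2·s = 28083, Σt^3·s = 166085.
Eliminating c: 52275·(row 1) − 8767·(row 2) gives 13627736·m = 52275·28083 − 8767·166085 = 11971630, so m = 5985815/6813868.
Then c = (166085 − 8767·(5985815/6813868))/52275 = 20644737/6813868.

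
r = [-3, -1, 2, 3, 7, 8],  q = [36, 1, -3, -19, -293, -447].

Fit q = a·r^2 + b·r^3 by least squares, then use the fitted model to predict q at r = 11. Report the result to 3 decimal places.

q̂ = -1206.637

Normal-equation sums: Σr^2·r^2 = 6676, Σr^2·r^3 = 49606, Σr^3·r^3 = 381316.
And Σr^2·q = -42823, Σr^3·q = -330873.
Δ = 6676·381316 − 49606² = 84910380.
a = ((-42823)·381316 − 49606·(-330873))/84910380 = 8419097/8491038; b = (6676·(-330873) − 49606·(-42823))/84910380 = -8463041/8491038.
At r = 11: q̂ = (8419097/8491038)·(121) + (-8463041/8491038)·(1331) = -5122798417/4245519.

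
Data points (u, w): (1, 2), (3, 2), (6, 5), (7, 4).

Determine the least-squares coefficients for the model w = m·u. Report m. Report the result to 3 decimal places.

From the data, Σu·u = 95.
Right-hand side: Σu·w = 66.
Normal equations: [[95]]·[m]ᵀ = [66]ᵀ.
Hence m = 66 / 95 ≈ 0.694737.

m = 0.695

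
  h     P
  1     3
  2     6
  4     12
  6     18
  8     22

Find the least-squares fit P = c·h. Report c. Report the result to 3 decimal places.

c = 2.868

Compute the Gram sums: Σh·h = 121.
For XᵀP: Σh·P = 347.
Normal equations: [[121]]·[c]ᵀ = [347]ᵀ.
Hence c = 347 / 121 ≈ 2.86777.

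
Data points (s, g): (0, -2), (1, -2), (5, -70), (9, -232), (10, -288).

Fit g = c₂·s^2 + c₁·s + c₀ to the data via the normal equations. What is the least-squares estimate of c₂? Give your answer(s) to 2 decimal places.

The normal system AᵀA·[c₂, c₁, c₀]ᵀ = Aᵀg is [[17187, 1855, 207]; [1855, 207, 25]; [207, 25, 5]]·[c₂, c₁, c₀]ᵀ = [-49344, -5320, -594]ᵀ.
Inverting the 3×3 Gram matrix, [c₂, c₁, c₀]ᵀ = [-3131/1043, 58185/42763, -56610/42763]ᵀ.

c₂ = -3.00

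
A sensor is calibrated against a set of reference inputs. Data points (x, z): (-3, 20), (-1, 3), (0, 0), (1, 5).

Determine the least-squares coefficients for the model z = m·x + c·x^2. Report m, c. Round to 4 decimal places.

The normal system MᵀM·[m, c]ᵀ = Mᵀz is [[11, -27]; [-27, 83]]·[m, c]ᵀ = [-58, 188]ᵀ.
Determinant 11·83 − (-27)² = 184.
m = ((-58)·83 − (-27)·188)/184 = 131/92; c = (11·188 − (-27)·(-58))/184 = 251/92.

m = 1.4239, c = 2.7283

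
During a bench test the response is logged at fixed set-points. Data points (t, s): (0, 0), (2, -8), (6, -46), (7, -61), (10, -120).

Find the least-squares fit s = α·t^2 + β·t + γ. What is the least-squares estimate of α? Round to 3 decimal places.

Forming XᵀX = [[13713, 1567, 189]; [1567, 189, 25]; [189, 25, 5]] and Xᵀs = [-16677, -1919, -235]ᵀ gives XᵀX·[α, β, γ]ᵀ = Xᵀs.
Row-reducing yields α = -45060/41899, β = -49149/41899, γ = -1840/3809.

α = -1.075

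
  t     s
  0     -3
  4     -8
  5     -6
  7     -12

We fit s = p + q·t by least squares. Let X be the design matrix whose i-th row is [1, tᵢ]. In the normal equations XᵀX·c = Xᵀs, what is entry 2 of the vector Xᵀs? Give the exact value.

Entry 2 ↔ basis t, so (Xᵀs)_{2} = Σᵢ (t)·sᵢ = (0)·(-3) + (4)·(-8) + (5)·(-6) + (7)·(-12) = -146.

-146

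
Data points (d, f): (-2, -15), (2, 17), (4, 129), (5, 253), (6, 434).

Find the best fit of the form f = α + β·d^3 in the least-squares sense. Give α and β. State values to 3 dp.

α = 1.064, β = 2.007

Forming AᵀA = [[5, 405]; [405, 66505]] and Aᵀf = [818, 133881]ᵀ gives AᵀA·[α, β]ᵀ = Aᵀf.
Eliminating β: 66505·(row 1) − 405·(row 2) gives 168500·α = 66505·818 − 405·133881 = 179285, so α = 35857/33700.
Then β = (133881 − 405·(35857/33700))/66505 = 67623/33700.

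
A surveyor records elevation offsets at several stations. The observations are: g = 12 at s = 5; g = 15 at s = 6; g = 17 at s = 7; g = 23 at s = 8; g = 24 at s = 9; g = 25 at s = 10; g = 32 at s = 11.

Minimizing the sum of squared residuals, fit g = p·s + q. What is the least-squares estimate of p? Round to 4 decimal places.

p = 3.1071

The normal system MᵀM·[p, q]ᵀ = Mᵀg is [[476, 56]; [56, 7]]·[p, q]ᵀ = [1271, 148]ᵀ.
Determinant 476·7 − 56² = 196.
p = (1271·7 − 56·148)/196 = 87/28; q = (476·148 − 56·1271)/196 = -26/7.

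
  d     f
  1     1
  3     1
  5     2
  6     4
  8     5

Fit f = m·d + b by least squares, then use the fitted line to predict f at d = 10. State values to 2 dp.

f̂ = 5.97

Setting ∂/∂m … = 0 gives: 135·m + 23·b = 78;  23·m + 5·b = 13.
Eliminating b: 5·(row 1) − 23·(row 2) gives 146·m = 5·78 − 23·13 = 91, so m = 91/146.
Then b = (13 − 23·(91/146))/5 = -39/146.
At d = 10: f̂ = (91/146)·(10) + (-39/146)·(1) = 871/146.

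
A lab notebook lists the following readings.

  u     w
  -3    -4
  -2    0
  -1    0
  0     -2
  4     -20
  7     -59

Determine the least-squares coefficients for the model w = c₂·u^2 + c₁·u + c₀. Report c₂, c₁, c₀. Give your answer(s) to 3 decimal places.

c₂ = -0.968, c₁ = -1.535, c₀ = -0.146

With design matrix A, AᵀA = [[2755, 371, 79]; [371, 79, 5]; [79, 5, 6]] and Aᵀw = [-3247, -481, -85]ᵀ.
Solving the 3×3 system (Gaussian elimination) gives c₂ = -102191/105600, c₁ = -162071/105600, c₀ = -2571/17600.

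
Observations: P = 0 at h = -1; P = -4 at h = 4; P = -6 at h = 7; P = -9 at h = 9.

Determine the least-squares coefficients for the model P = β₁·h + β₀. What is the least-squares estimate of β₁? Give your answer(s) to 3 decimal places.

Normal-equation sums: Σh·h = 147, Σh = 19, Σ1 = 4.
Right-hand side: Σh·P = -139, ΣP = -19.
XᵀX·[β₁, β₀]ᵀ = XᵀP becomes [[147, 19]; [19, 4]]·[β₁, β₀]ᵀ = [-139, -19]ᵀ.
Eliminating β₀: 4·(row 1) − 19·(row 2) gives 227·β₁ = 4·(-139) − 19·(-19) = -195, so β₁ = -195/227.
Then β₀ = ((-19) − 19·(-195/227))/4 = -152/227.

β₁ = -0.859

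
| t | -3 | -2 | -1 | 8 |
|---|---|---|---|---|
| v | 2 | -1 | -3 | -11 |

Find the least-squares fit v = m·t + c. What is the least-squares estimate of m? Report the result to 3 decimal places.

m = -1.071

MᵀM·[m, c]ᵀ = Mᵀv reads: 78·m + 2·c = -89;  2·m + 4·c = -13.
Determinant 78·4 − 2² = 308.
m = ((-89)·4 − 2·(-13))/308 = -15/14; c = (78·(-13) − 2·(-89))/308 = -19/7.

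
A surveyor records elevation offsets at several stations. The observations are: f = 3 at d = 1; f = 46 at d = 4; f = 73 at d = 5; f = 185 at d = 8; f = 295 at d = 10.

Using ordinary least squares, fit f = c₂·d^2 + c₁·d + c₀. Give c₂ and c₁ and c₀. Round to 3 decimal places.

c₂ = 3.033, c₁ = -1.072, c₀ = 1.424

Sums needed: Σd^2·d^2 = 14978, Σd^2·d = 1702, Σd^2 = 206, Σd·d = 206, Σd = 28, Σ1 = 5.
Right-hand side: Σd^2·f = 43904, Σd·f = 4982, Σf = 602.
Row-reducing yields c₂ = 23515/7752, c₁ = -2769/2584, c₀ = 5521/3876.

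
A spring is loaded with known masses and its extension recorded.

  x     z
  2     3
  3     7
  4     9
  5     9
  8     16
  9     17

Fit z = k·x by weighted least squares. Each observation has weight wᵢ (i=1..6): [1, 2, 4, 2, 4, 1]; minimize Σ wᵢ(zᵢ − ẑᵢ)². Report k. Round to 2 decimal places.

k = 2.00

MᵀWM·[k]ᵀ = MᵀWz reads: 473·k = 947.
k = 947/473 = 2.00211.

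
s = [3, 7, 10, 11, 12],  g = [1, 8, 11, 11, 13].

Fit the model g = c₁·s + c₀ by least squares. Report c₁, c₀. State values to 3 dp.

c₁ = 1.271, c₀ = -2.128

Normal-equation sums: Σs·s = 423, Σs = 43, Σ1 = 5.
And Σs·g = 446, Σg = 44.
Determinant 423·5 − 43² = 266.
c₁ = (446·5 − 43·44)/266 = 169/133; c₀ = (423·44 − 43·446)/266 = -283/133.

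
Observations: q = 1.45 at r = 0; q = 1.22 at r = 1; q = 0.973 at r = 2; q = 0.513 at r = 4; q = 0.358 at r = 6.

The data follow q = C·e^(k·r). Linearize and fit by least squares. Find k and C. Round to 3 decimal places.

Let Y = ln q. Fitting Y = k·r + ln C by least squares:
XᵀX = [[57.0000, 13.0000]; [13.0000, 5]], rhs = [-8.6891, -1.1517]ᵀ  (here Σr = 13.0000, Σ(r)² = 57.0000, Σln q = -1.1517, Σr·ln q = -8.6891).
Δ = 57.0000·5 − (13.0000)² = 116.0000; k = (-8.6891·5 − 13.0000·-1.1517)/116.0000 = -0.24547, ln C = (57.0000·-1.1517 − 13.0000·-8.6891)/116.0000 = 0.40788, so C = exp(0.40788) = 1.50363.

k = -0.245, C = 1.504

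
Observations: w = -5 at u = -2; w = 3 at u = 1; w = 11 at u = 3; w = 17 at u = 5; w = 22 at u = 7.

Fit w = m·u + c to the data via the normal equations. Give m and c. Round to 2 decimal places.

m = 3.09, c = 0.96

Sums needed: Σu·u = 88, Σu = 14, Σ1 = 5.
And Σu·w = 285, Σw = 48.
Normal equations: [[88, 14]; [14, 5]]·[m, c]ᵀ = [285, 48]ᵀ.
Determinant 88·5 − 14² = 244.
m = (285·5 − 14·48)/244 = 753/244; c = (88·48 − 14·285)/244 = 117/122.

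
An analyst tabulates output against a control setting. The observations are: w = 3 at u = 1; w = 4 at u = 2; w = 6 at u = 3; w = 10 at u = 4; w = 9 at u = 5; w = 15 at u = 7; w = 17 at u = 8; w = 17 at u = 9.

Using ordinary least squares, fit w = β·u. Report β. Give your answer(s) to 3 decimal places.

β = 2.040

Setting ∂/∂β … = 0 gives: 249·β = 508.
β = 508/249 = 2.04016.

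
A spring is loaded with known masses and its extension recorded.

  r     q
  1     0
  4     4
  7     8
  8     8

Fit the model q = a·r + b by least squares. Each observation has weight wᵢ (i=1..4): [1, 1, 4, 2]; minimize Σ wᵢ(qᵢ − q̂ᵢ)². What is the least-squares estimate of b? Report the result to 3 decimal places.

Forming XᵀWX = [[341, 49]; [49, 8]] and XᵀWq = [368, 52]ᵀ gives XᵀWX·[a, b]ᵀ = XᵀWq.
Determinant 341·8 − 49² = 327.
a = (368·8 − 49·52)/327 = 132/109; b = (341·52 − 49·368)/327 = -100/109.

b = -0.917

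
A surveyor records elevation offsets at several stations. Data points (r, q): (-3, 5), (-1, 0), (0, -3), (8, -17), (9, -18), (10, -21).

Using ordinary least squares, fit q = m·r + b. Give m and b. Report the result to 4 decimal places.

m = -1.8941, b = -1.7393

The normal system AᵀA·[m, b]ᵀ = Aᵀq is [[255, 23]; [23, 6]]·[m, b]ᵀ = [-523, -54]ᵀ.
Eliminating b: 6·(row 1) − 23·(row 2) gives 1001·m = 6·(-523) − 23·(-54) = -1896, so m = -1896/1001.
Then b = ((-54) − 23·(-1896/1001))/6 = -1741/1001.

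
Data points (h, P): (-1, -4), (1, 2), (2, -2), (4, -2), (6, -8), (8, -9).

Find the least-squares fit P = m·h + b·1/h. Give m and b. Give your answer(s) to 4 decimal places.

Entries of MᵀM: Σh·h = 122, Σh·1/h = 6, Σ1/h·1/h = 1357/576.
Moment sums: Σh·P = -126, Σ1/h·P = 49/24.
MᵀM·[m, b]ᵀ = MᵀP becomes [[122, 6]; [6, 1357/576]]·[m, b]ᵀ = [-126, 49/24]ᵀ.
Eliminating b: (1357/576)·(row 1) − 6·(row 2) gives (72409/288)·m = (1357/576)·(-126) − 6·(49/24) = -9891/32, so m = -89019/72409.
Then b = ((49/24) − 6·(-89019/72409))/(1357/576) = 289464/72409.

m = -1.2294, b = 3.9976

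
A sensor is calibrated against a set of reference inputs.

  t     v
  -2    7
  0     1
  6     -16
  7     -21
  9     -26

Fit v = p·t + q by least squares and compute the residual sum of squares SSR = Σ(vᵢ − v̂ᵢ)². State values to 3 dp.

Forming XᵀX = [[170, 20]; [20, 5]] and Xᵀv = [-491, -55]ᵀ gives XᵀX·[p, q]ᵀ = Xᵀv.
Δ = 170·5 − 20² = 450.
p = ((-491)·5 − 20·(-55))/450 = -271/90; q = (170·(-55) − 20·(-491))/450 = 47/45.
Residuals: -1/15, -2/45, 46/45, -29/30, 1/18; SSR = 179/90.

SSR = 1.989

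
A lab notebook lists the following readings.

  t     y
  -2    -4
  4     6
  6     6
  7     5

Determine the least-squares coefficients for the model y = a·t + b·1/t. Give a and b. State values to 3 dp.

a = 0.745, b = 6.195

Forming MᵀM = [[105, 4]; [4, 2545/7056]] and Mᵀy = [103, 73/14]ᵀ gives MᵀM·[a, b]ᵀ = Mᵀy.
Determinant 105·(2545/7056) − 4² = 7349/336.
a = (103·(2545/7056) − 4·(73/14))/(7349/336) = 114967/154329; b = (105·(73/14) − 4·103)/(7349/336) = 45528/7349.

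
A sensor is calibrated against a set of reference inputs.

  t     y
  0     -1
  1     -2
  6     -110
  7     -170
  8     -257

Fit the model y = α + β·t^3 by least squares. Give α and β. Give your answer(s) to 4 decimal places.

MᵀM·[α, β]ᵀ = Mᵀy reads: 5·α + 1072·β = -540;  1072·α + 426450·β = -213656.
Determinant 5·426450 − 1072² = 983066.
α = ((-540)·426450 − 1072·(-213656))/983066 = -621884/491533; β = (5·(-213656) − 1072·(-540))/983066 = -244700/491533.

α = -1.2652, β = -0.4978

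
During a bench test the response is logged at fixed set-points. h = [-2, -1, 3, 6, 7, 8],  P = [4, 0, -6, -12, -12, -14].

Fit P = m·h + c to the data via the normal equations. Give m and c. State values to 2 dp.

Compute the Gram sums: Σh·h = 163, Σh = 21, Σ1 = 6.
Right-hand side: Σh·P = -294, ΣP = -40.
Normal equations: [[163, 21]; [21, 6]]·[m, c]ᵀ = [-294, -40]ᵀ.
Determinant 163·6 − 21² = 537.
m = ((-294)·6 − 21·(-40))/537 = -308/179; c = (163·(-40) − 21·(-294))/537 = -346/537.

m = -1.72, c = -0.64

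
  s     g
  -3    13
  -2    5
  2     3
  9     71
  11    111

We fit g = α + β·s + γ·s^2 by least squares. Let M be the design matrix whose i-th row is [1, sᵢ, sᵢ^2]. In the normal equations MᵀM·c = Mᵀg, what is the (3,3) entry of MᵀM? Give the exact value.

21315

Row 3 ↔ basis s^2, column 3 ↔ basis s^2, so (MᵀM)_{3,3} = Σᵢ (s^2)·(s^2) = (9)·(9) + (4)·(4) + (4)·(4) + (81)·(81) + (121)·(121) = 21315.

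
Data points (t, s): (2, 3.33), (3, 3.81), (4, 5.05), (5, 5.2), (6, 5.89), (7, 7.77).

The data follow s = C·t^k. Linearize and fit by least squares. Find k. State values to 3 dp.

k = 0.630

With ln sᵢ as the transformed response and ln tᵢ as the regressor:
Sums: Σln t = 8.5252, Σ(ln t)² = 13.1965, Σln s = 9.6322, Σln t·ln s = 14.3686.
Normal system: [[13.1965, 8.5252]; [8.5252, 6]]·[k, ln C]ᵀ = [14.3686, 9.6322]ᵀ.
Δ = 13.1965·6 − (8.5252)² = 6.5005; k = (14.3686·6 − 8.5252·9.6322)/6.5005 = 0.63010, ln C = (13.1965·9.6322 − 8.5252·14.3686)/6.5005 = 0.71009.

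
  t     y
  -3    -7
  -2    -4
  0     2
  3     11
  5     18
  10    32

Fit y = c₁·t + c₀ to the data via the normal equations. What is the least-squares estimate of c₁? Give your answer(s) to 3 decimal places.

MᵀM·[c₁, c₀]ᵀ = Mᵀy reads: 147·c₁ + 13·c₀ = 472;  13·c₁ + 6·c₀ = 52.
Determinant 147·6 − 13² = 713.
c₁ = (472·6 − 13·52)/713 = 2156/713; c₀ = (147·52 − 13·472)/713 = 1508/713.

c₁ = 3.024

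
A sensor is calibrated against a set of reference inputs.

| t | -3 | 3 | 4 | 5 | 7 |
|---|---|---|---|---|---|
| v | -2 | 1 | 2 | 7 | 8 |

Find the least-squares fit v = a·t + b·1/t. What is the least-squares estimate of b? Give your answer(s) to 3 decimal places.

b = -8.422

The normal equations are: 108·a + 5·b = 108;  5·a + (60881/176400)·b = 283/70.
(Σt·t = 108, Σt·1/t = 5, Σ1/t·1/t = 60881/176400, Σt·v = 108, Σ1/t·v = 283/70.)
Eliminating b: (60881/176400)·(row 1) − 5·(row 2) gives (60143/4900)·a = (60881/176400)·108 − 5·(283/70) = 83593/4900, so a = 83593/60143.
Then b = ((283/70) − 5·(83593/60143))/(60881/176400) = -506520/60143.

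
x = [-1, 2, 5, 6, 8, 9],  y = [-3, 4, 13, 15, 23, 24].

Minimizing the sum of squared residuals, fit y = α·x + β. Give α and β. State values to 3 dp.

α = 2.805, β = -0.889

Normal-equation sums: Σx·x = 211, Σx = 29, Σ1 = 6.
Right-hand side: Σx·y = 566, Σy = 76.
MᵀM·[α, β]ᵀ = Mᵀy becomes [[211, 29]; [29, 6]]·[α, β]ᵀ = [566, 76]ᵀ.
Determinant 211·6 − 29² = 425.
α = (566·6 − 29·76)/425 = 1192/425; β = (211·76 − 29·566)/425 = -378/425.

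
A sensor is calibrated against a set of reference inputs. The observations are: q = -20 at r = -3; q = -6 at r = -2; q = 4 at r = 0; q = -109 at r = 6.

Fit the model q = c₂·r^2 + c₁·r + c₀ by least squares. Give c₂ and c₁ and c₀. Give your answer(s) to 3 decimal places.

Normal-equation sums: Σr^2·r^2 = 1393, Σr^2·r = 181, Σr^2 = 49, Σr·r = 49, Σr = 1, Σ1 = 4.
Moment sums: Σr^2·q = -4128, Σr·q = -582, Σq = -131.
Normal equations: [[1393, 181, 49]; [181, 49, 1]; [49, 1, 4]]·[c₂, c₁, c₀]ᵀ = [-4128, -582, -131]ᵀ.
Solving the 3×3 system (Gaussian elimination) gives c₂ = -4043/1356, c₁ = -6413/6780, c₀ = 2266/565.

c₂ = -2.982, c₁ = -0.946, c₀ = 4.011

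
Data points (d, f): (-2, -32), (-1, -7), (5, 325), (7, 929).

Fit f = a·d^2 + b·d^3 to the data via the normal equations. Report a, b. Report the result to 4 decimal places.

a = -1.9717, b = 2.9906

From the data, Σd^2·d^2 = 3043, Σd^2·d^3 = 19899, Σd^3·d^3 = 133339.
And Σd^2·f = 53511, Σd^3·f = 359535.
Normal equations: [[3043, 19899]; [19899, 133339]]·[a, b]ᵀ = [53511, 359535]ᵀ.
Eliminating b: 133339·(row 1) − 19899·(row 2) gives 9780376·a = 133339·53511 − 19899·359535 = -19283736, so a = -77757/39437.
Then b = (359535 − 19899·(-77757/39437))/133339 = 117942/39437.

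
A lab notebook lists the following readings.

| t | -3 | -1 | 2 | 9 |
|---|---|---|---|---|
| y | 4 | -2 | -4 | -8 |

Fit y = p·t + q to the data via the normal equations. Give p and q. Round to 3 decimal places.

Setting ∂/∂p … = 0 gives: 95·p + 7·q = -90;  7·p + 4·q = -10.
(Σt·t = 95, Σt = 7, Σ1 = 4, Σt·y = -90, Σy = -10.)
Determinant 95·4 − 7² = 331.
p = ((-90)·4 − 7·(-10))/331 = -290/331; q = (95·(-10) − 7·(-90))/331 = -320/331.

p = -0.876, q = -0.967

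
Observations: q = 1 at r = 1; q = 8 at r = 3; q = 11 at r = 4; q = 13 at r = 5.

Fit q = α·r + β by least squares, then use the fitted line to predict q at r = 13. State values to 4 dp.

Normal-equation sums: Σr·r = 51, Σr = 13, Σ1 = 4.
And Σr·q = 134, Σq = 33.
So AᵀA·[α, β]ᵀ = Aᵀq: [[51, 13]; [13, 4]]·[α, β]ᵀ = [134, 33]ᵀ.
det = 51·4 − 13² = 35.
α = (134·4 − 13·33)/35 = 107/35; β = (51·33 − 13·134)/35 = -59/35.
At r = 13: q̂ = (107/35)·(13) + (-59/35)·(1) = 1332/35.

q̂ = 38.0571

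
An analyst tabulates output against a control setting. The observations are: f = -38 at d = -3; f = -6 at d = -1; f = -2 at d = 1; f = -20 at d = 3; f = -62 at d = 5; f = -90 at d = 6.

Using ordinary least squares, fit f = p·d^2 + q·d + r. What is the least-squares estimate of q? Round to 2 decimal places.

Setting ∂/∂p … = 0 gives: 2085·p + 341·q + 81·r = -5320;  341·p + 81·q + 11·r = -792;  81·p + 11·q + 6·r = -218.
Row-reducing yields p = -20723/6978, q = 34287/11630, r = -28723/17445.

q = 2.95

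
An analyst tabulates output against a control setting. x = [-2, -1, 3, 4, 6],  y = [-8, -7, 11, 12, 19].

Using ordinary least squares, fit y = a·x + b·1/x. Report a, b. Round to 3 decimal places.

Entries of AᵀA: Σx·x = 66, Σx·1/x = 5, Σ1/x·1/x = 209/144.
Right-hand side: Σx·y = 218, Σ1/x·y = 125/6.
det = 66·(209/144) − 5² = 1699/24.
a = (218·(209/144) − 5·(125/6))/(1699/24) = 15281/5097; b = (66·(125/6) − 5·218)/(1699/24) = 6840/1699.

a = 2.998, b = 4.026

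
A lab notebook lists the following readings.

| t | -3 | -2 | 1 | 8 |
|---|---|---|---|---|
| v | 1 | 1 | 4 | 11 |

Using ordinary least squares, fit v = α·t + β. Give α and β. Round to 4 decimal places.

Entries of MᵀM: Σt·t = 78, Σt = 4, Σ1 = 4.
And Σt·v = 87, Σv = 17.
Normal equations: [[78, 4]; [4, 4]]·[α, β]ᵀ = [87, 17]ᵀ.
Determinant 78·4 − 4² = 296.
α = (87·4 − 4·17)/296 = 35/37; β = (78·17 − 4·87)/296 = 489/148.

α = 0.9459, β = 3.3041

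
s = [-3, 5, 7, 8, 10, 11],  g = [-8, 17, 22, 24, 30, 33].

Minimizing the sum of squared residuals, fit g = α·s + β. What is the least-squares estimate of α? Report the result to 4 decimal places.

Normal-equation sums: Σs·s = 368, Σs = 38, Σ1 = 6.
For Mᵀg: Σs·g = 1118, Σg = 118.
Determinant 368·6 − 38² = 764.
α = (1118·6 − 38·118)/764 = 556/191; β = (368·118 − 38·1118)/764 = 235/191.

α = 2.9110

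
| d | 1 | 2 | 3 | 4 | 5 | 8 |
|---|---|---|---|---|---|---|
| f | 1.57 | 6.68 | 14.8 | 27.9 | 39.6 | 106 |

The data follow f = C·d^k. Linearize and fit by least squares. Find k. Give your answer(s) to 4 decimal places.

k = 2.0186

Taking logs, ln f = k·ln d + ln C, so regress ln f on ln d.
Σln d = 6.8669, Σ(ln d)² = 10.5236, Σln f = 16.7157, Σln d·ln f = 24.5094.
Equations: 10.5236·k + 6.8669·ln C = 24.5094;  6.8669·k + 6·ln C = 16.7157.
Slope k = (n·Σln d·ln f − Σln d·Σln f)/(n·Σ(ln d)² − (Σln d)²) = (6·24.5094 − 6.8669·16.7157)/15.9867 = 2.01858; ln C = (Σln f − k·Σln d)/n = 0.47571.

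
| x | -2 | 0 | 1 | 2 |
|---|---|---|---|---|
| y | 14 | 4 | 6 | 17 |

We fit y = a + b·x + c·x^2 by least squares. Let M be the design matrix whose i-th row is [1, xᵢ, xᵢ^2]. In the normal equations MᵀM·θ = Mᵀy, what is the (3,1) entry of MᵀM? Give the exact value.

Row 3 ↔ basis x^2, column 1 ↔ basis 1, so (MᵀM)_{3,1} = Σᵢ x^2 = (4)·(1) + (0)·(1) + (1)·(1) + (4)·(1) = 9.

9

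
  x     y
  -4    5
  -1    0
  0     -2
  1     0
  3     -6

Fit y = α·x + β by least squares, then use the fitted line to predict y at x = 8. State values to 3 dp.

ŷ = -12.410

AᵀA·[α, β]ᵀ = Aᵀy reads: 27·α + (-1)·β = -38;  (-1)·α + 5·β = -3.
det = 27·5 − (-1)² = 134.
α = ((-38)·5 − (-1)·(-3))/134 = -193/134; β = (27·(-3) − (-1)·(-38))/134 = -119/134.
At x = 8: ŷ = (-193/134)·(8) + (-119/134)·(1) = -1663/134.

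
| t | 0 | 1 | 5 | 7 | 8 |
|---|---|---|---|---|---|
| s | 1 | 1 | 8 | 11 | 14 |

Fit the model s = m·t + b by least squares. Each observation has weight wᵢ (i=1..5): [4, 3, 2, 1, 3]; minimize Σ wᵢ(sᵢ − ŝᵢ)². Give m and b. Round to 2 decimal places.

m = 1.65, b = 0.28

Forming MᵀWM = [[294, 44]; [44, 13]] and MᵀWs = [496, 76]ᵀ gives MᵀWM·[m, b]ᵀ = MᵀWs.
Δ = 294·13 − 44² = 1886.
m = (496·13 − 44·76)/1886 = 1552/943; b = (294·76 − 44·496)/1886 = 260/943.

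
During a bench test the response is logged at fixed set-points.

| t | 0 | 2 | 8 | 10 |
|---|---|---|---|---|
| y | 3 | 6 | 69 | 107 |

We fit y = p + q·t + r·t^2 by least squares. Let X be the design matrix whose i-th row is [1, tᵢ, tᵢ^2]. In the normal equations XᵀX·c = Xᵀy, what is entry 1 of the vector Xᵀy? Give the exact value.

185

Entry 1 ↔ basis 1, so (Xᵀy)_{1} = Σᵢ yᵢ = (1)·(3) + (1)·(6) + (1)·(69) + (1)·(107) = 185.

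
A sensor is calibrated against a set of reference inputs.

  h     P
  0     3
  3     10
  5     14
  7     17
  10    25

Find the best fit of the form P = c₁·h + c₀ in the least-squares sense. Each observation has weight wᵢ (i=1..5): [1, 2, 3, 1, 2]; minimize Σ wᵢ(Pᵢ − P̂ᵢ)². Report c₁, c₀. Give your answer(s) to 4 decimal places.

c₁ = 2.1512, c₀ = 3.1938

With design matrix M, MᵀWM = [[342, 48]; [48, 9]] and MᵀWP = [889, 132]ᵀ.
Eliminating c₀: 9·(row 1) − 48·(row 2) gives 774·c₁ = 9·889 − 48·132 = 1665, so c₁ = 185/86.
Then c₀ = (132 − 48·(185/86))/9 = 412/129.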